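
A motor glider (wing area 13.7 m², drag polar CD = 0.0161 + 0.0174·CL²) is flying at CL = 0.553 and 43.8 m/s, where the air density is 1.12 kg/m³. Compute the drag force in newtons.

CD = 0.0161 + 0.0174 × 0.553² = 0.02142
D = ½ρv²S·CD = ½ × 1.12 × 43.8² × 13.7 × 0.02142 = 315 N

D = 315 N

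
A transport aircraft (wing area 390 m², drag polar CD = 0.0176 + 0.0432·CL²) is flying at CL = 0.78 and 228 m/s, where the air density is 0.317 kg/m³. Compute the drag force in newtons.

D = 1.41×10^5 N

CD = 0.0176 + 0.0432 × 0.78² = 0.04388
D = ½ρv²S·CD = ½ × 0.317 × 228² × 390 × 0.04388 = 1.41×10^5 N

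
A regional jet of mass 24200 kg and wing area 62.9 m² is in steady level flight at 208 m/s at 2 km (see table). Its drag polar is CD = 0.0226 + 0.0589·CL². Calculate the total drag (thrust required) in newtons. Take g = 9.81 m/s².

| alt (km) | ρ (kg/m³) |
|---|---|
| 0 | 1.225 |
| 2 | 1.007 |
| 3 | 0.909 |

D = 33400 N

At 2 km, from the table: ρ = 1.007 kg/m³.
Level flight ⇒ L = W = m·g = 24200 × 9.81 = 2.374×10^5 N.
Dynamic pressure q = 0.5 × 1.007 × 208² = 21780 Pa.
Required CL = L/(qS) = 2.374×10^5/(21780·62.9) = 0.1733.
CD = 0.0226 + 0.0589 × 0.1733² = 0.02437.
D = q·S·CD = 21780 × 62.9 × 0.02437 = 33390 N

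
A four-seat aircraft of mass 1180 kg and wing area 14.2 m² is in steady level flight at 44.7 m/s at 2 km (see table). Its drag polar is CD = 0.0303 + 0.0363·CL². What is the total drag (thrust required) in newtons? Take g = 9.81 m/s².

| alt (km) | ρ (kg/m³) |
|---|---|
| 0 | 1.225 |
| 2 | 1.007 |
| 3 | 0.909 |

D = 773 N

At 2 km, from the table: ρ = 1.007 kg/m³.
Level flight ⇒ L = W = m·g = 1180 × 9.81 = 11576 N.
q = ½ρv² = ½ × 1.007 × 44.7² = 1006 Pa.
Required CL = L/(qS) = 11576/(1006·14.2) = 0.8103.
CD = 0.0303 + 0.0363 × 0.8103² = 0.05413.
D = q·S·CD = 1006 × 14.2 × 0.05413 = 773.3 N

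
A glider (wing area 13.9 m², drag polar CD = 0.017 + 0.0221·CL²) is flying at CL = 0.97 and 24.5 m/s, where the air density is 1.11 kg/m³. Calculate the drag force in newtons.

CD = 0.017 + 0.0221 × 0.97² = 0.03779
D = ½ρv²S·CD = ½ × 1.11 × 24.5² × 13.9 × 0.03779 = 175 N

D = 175 N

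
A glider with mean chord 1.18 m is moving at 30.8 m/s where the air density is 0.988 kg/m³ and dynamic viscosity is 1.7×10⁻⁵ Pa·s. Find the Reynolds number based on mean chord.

Re = ρ·v·c/μ = 0.988 × 30.8 × 1.18 / (1.7×10⁻⁵) = 2.11×10^6

Re = 2.11×10^6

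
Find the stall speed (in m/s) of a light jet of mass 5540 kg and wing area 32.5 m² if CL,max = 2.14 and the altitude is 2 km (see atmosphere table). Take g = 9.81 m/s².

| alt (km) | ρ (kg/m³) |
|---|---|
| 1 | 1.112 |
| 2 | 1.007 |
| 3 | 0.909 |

V_stall = 39.4 m/s

At 2 km, from the table: ρ = 1.007 kg/m³.
At stall, lift equals weight: L = W = m·g = 5540 × 9.81 = 54350 N.
V_stall = √(2W/(ρ·S·CL,max)) = √(2 × 54350 / (1.007 × 32.5 × 2.14))
V_stall = √1552 = 39.4 m/s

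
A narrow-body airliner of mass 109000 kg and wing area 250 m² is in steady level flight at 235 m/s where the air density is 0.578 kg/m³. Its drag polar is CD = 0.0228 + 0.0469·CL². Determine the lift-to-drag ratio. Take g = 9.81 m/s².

L/D = 10.2

In steady level flight, lift balances weight: W = mg = 109000 × 9.81 = 1.0693×10^6 N.
Dynamic pressure q = 0.5 × 0.578 × 235² = 15960 Pa.
CL = W/(q·S) = 1.0693×10^6 / (15960 × 250) = 0.268.
CD = 0.0228 + 0.0469 × 0.268² = 0.02617.
L/D = CL/CD = 0.268 / 0.02617 = 10.2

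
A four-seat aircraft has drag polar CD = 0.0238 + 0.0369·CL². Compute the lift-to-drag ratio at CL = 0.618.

CD = 0.0238 + 0.0369 × 0.618² = 0.03789
L/D = CL/CD = 0.618 / 0.03789 = 16.3

L/D = 16.3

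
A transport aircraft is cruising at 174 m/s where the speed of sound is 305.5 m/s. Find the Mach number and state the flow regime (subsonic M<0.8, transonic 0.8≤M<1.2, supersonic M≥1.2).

M = v/a = 174 / 305.5 = 0.57
M = 0.57 → subsonic.

M = 0.57 (subsonic)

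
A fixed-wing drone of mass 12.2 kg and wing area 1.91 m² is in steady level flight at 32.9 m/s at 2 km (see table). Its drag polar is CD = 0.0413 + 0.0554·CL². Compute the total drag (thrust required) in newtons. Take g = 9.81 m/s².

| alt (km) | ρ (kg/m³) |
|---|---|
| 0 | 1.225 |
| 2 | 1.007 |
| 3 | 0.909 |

At 2 km, from the table: ρ = 1.007 kg/m³.
Level flight ⇒ L = W = m·g = 12.2 × 9.81 = 119.68 N.
q = ½ρv² = ½ × 1.007 × 32.9² = 545 Pa.
CL = W/(q·S) = 119.68 / (545 × 1.91) = 0.115.
CD = 0.0413 + 0.0554 × 0.115² = 0.04203.
D = q·S·CD = 545 × 1.91 × 0.04203 = 43.75 N

D = 43.8 N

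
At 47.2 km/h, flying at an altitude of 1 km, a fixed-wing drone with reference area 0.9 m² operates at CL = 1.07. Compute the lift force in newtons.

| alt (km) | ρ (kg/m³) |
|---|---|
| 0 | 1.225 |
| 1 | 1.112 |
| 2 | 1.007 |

L = 92 N

At 1 km, from the table: ρ = 1.112 kg/m³.
Convert speed: v = 47.2 km/h ÷ 3.6 = 13.11 m/s.
Dynamic pressure q = ½ρv² = ½ × 1.112 × 13.11² = 95.58 Pa.
L = q·S·CL = 95.58 × 0.9 × 1.07 = 92 N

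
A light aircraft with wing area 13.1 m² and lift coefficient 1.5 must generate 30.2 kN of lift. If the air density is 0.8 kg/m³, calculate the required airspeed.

v = 62 m/s

L = ½ρv²S·CL ⇒ v = √(2L/(ρ·S·CL))
v = √(2 × 30200 / (0.8 × 13.1 × 1.5)) = √3842 = 62 m/s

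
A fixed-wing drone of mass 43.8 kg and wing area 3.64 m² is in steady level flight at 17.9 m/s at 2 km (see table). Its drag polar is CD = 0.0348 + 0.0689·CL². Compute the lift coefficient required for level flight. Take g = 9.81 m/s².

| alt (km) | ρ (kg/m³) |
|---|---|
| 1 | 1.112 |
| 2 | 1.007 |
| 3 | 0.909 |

At 2 km, from the table: ρ = 1.007 kg/m³.
Level flight ⇒ L = W = m·g = 43.8 × 9.81 = 429.68 N.
q = ½ρv² = ½ × 1.007 × 17.9² = 161.3 Pa.
Required CL = L/(qS) = 429.68/(161.3·3.64) = 0.7317.

CL = 0.732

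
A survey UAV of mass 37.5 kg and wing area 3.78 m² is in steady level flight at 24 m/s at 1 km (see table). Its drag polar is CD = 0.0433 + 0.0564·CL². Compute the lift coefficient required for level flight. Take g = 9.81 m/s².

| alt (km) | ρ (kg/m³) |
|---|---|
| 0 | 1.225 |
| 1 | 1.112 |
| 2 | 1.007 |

CL = 0.304

At 1 km, from the table: ρ = 1.112 kg/m³.
Level flight ⇒ L = W = m·g = 37.5 × 9.81 = 367.88 N.
q = ½ρv² = ½ × 1.112 × 24² = 320.3 Pa.
Required CL = L/(qS) = 367.88/(320.3·3.78) = 0.3039.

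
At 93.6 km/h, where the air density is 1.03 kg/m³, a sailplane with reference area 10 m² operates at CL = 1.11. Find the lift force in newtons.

L = 3860 N

Convert speed: v = 93.6 km/h ÷ 3.6 = 26 m/s.
L = ½ρv²S·CL = ½ × 1.03 × 26² × 10 × 1.11 = 3860 N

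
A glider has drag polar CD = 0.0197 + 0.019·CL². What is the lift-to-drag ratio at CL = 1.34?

CD = 0.0197 + 0.019 × 1.34² = 0.05382
L/D = CL/CD = 1.34 / 0.05382 = 24.9

L/D = 24.9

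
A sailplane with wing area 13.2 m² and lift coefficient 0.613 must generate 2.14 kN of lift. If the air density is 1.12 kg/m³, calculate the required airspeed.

L = ½ρv²S·CL ⇒ v = √(2L/(ρ·S·CL))
v = √(2 × 2140 / (1.12 × 13.2 × 0.613)) = √472.3 = 21.7 m/s

v = 21.7 m/s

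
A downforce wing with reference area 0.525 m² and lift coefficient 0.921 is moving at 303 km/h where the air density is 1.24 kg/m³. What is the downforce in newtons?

Convert speed: v = 303 km/h ÷ 3.6 = 84.17 m/s.
Dynamic pressure q = ½ρv² = ½ × 1.24 × 84.17² = 4392 Pa.
L = q·S·CL = 4392 × 0.525 × 0.921 = 2120 N

L = 2120 N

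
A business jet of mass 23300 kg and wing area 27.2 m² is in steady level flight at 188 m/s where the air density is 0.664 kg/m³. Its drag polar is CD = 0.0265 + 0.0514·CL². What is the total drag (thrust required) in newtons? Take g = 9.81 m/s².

In steady level flight, lift balances weight: W = mg = 23300 × 9.81 = 2.2857×10^5 N.
q = ½ρv² = ½ × 0.664 × 188² = 11730 Pa.
Required CL = L/(qS) = 2.2857×10^5/(11730·27.2) = 0.7161.
CD = 0.0265 + 0.0514 × 0.7161² = 0.05286.
D = q·S·CD = 11730 × 27.2 × 0.05286 = 16870 N

D = 16900 N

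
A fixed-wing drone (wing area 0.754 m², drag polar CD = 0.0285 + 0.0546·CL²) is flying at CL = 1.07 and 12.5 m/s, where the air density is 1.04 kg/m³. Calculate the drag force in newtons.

CD = 0.0285 + 0.0546 × 1.07² = 0.09101
D = ½ρv²S·CD = ½ × 1.04 × 12.5² × 0.754 × 0.09101 = 5.58 N

D = 5.58 N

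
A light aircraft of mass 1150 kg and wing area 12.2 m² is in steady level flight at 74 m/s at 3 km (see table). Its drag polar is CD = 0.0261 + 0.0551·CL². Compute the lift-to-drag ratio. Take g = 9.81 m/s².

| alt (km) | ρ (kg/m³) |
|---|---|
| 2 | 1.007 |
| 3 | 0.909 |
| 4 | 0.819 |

At 3 km, from the table: ρ = 0.909 kg/m³.
Weight W = mg = 1150 × 9.81 = 11282 N; in level flight L = W.
Dynamic pressure q = 0.5 × 0.909 × 74² = 2489 Pa.
CL = 2W/(ρv²S) = 2×11282/(0.909×74²×12.2) = 0.3715.
CD = 0.0261 + 0.0551 × 0.3715² = 0.03371.
L/D = CL/CD = 0.3715 / 0.03371 = 11

L/D = 11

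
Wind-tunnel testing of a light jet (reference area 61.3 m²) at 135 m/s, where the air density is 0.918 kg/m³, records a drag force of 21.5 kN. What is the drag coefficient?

From D = ½ρv²S·CD, rearranging gives CD = 2D/(ρv²S).
CD = 2 × 21500 / (0.918 × 135² × 61.3) = 0.0419

CD = 0.0419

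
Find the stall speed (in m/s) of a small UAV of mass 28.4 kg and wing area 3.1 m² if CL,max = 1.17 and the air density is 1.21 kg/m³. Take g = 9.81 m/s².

Stall occurs when L = W at CL,max. W = mg = 28.4 × 9.81 = 278.6 N.
From L = ½ρV²S·CL,max = W: V_stall = √(2W/(ρSCL,max)) = √(2·278.6/(1.21·3.1·1.17))
V_stall = √127 = 11.3 m/s

V_stall = 11.3 m/s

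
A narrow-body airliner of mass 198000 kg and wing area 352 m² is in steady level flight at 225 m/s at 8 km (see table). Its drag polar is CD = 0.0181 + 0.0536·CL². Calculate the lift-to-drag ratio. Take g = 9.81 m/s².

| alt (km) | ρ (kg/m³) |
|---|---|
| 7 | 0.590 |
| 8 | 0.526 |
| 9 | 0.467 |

At 8 km, from the table: ρ = 0.526 kg/m³.
In steady level flight, lift balances weight: W = mg = 198000 × 9.81 = 1.9424×10^6 N.
Dynamic pressure q = 0.5 × 0.526 × 225² = 13310 Pa.
Required CL = L/(qS) = 1.9424×10^6/(13310·352) = 0.4144.
CD = 0.0181 + 0.0536 × 0.4144² = 0.02731.
L/D = CL/CD = 0.4144 / 0.02731 = 15.2

L/D = 15.2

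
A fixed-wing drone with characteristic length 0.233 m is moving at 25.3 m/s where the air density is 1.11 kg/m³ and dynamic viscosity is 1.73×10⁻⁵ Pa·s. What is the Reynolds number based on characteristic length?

Re = 3.78×10^5

Re = ρ·v·c/μ = 1.11 × 25.3 × 0.233 / (1.73×10⁻⁵) = 3.78×10^5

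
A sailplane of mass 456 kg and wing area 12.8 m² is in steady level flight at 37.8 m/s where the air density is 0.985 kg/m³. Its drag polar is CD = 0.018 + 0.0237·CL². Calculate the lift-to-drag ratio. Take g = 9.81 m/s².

Level flight ⇒ L = W = m·g = 456 × 9.81 = 4473.4 N.
q = ½ρv² = ½ × 0.985 × 37.8² = 703.7 Pa.
Required CL = L/(qS) = 4473.4/(703.7·12.8) = 0.4966.
CD = 0.018 + 0.0237 × 0.4966² = 0.02385.
L/D = CL/CD = 0.4966 / 0.02385 = 20.8

L/D = 20.8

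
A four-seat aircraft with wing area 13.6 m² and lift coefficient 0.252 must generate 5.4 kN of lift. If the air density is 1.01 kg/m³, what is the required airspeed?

v = 55.9 m/s

L = ½ρv²S·CL ⇒ v = √(2L/(ρ·S·CL))
v = √(2 × 5400 / (1.01 × 13.6 × 0.252)) = √3120 = 55.9 m/s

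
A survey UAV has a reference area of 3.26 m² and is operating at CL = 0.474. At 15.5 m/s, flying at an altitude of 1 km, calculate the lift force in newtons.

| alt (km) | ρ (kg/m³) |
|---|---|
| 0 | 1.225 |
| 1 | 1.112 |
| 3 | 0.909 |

L = 206 N

At 1 km, from the table: ρ = 1.112 kg/m³.
Dynamic pressure q = ½ρv² = ½ × 1.112 × 15.5² = 133.6 Pa.
L = q·S·CL = 133.6 × 3.26 × 0.474 = 206 N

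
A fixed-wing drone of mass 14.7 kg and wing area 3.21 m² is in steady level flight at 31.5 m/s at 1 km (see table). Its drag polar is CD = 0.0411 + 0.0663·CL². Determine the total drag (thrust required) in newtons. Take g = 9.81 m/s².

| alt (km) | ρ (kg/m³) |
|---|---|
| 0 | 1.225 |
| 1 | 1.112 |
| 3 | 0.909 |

D = 73.6 N

At 1 km, from the table: ρ = 1.112 kg/m³.
Weight W = mg = 14.7 × 9.81 = 144.21 N; in level flight L = W.
Dynamic pressure q = 0.5 × 1.112 × 31.5² = 551.7 Pa.
CL = 2W/(ρv²S) = 2×144.21/(1.112×31.5²×3.21) = 0.08143.
CD = 0.0411 + 0.0663 × 0.08143² = 0.04154.
D = q·S·CD = 551.7 × 3.21 × 0.04154 = 73.56 N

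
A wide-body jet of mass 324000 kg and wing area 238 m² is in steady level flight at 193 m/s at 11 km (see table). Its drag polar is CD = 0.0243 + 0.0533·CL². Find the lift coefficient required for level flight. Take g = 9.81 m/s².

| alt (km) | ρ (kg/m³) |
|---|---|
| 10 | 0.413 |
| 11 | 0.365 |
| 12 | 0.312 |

At 11 km, from the table: ρ = 0.365 kg/m³.
In steady level flight, lift balances weight: W = mg = 324000 × 9.81 = 3.1784×10^6 N.
q = ½ρv² = ½ × 0.365 × 193² = 6798 Pa.
CL = 2W/(ρv²S) = 2×3.1784×10^6/(0.365×193²×238) = 1.965.

CL = 1.96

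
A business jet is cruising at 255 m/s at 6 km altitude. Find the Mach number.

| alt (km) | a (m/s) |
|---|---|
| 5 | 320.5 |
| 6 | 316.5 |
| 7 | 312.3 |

M = 0.806

At 6 km, from the table: a = 316.5 m/s.
M = v/a = 255 / 316.5 = 0.806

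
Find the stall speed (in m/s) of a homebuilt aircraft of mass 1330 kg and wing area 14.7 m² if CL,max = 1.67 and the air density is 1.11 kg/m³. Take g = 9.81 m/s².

Stall occurs when L = W at CL,max. W = mg = 1330 × 9.81 = 13050 N.
From L = ½ρV²S·CL,max = W: V_stall = √(2W/(ρSCL,max)) = √(2·13050/(1.11·14.7·1.67))
V_stall = √957.6 = 30.9 m/s

V_stall = 30.9 m/s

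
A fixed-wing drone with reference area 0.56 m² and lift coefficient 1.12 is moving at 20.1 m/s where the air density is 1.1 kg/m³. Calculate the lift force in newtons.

L = 139 N

L = ½ρv²S·CL = ½ × 1.1 × 20.1² × 0.56 × 1.12 = 139 N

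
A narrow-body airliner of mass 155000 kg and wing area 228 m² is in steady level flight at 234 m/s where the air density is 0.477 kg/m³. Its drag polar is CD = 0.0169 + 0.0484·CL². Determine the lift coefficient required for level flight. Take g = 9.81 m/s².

CL = 0.511

Level flight ⇒ L = W = m·g = 155000 × 9.81 = 1.5206×10^6 N.
Dynamic pressure q = 0.5 × 0.477 × 234² = 13060 Pa.
CL = 2W/(ρv²S) = 2×1.5206×10^6/(0.477×234²×228) = 0.5107.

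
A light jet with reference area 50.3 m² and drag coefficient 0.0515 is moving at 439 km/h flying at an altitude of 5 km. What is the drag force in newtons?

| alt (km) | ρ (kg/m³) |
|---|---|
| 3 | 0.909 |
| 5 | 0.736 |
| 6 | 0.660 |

D = 14200 N

At 5 km, from the table: ρ = 0.736 kg/m³.
Convert speed: v = 439 km/h ÷ 3.6 = 121.9 m/s.
D = ½ρv²S·CD = ½ × 0.736 × 121.9² × 50.3 × 0.0515 = 14200 N ≈ 14.2 kN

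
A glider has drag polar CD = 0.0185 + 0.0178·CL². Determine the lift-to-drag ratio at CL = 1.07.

CD = 0.0185 + 0.0178 × 1.07² = 0.03888
L/D = CL/CD = 1.07 / 0.03888 = 27.5

L/D = 27.5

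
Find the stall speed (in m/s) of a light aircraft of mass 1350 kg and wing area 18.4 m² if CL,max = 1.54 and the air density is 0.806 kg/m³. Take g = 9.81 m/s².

V_stall = 34.1 m/s

At stall, lift equals weight: L = W = m·g = 1350 × 9.81 = 13240 N.
V_stall = √(2W/(ρ·S·CL,max)) = √(2 × 13240 / (0.806 × 18.4 × 1.54))
V_stall = √1160 = 34.1 m/s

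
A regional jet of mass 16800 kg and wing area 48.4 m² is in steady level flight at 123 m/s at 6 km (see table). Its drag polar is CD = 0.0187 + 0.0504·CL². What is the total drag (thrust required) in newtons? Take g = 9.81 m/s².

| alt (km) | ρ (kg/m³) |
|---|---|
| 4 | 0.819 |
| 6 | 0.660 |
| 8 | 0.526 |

D = 10200 N

At 6 km, from the table: ρ = 0.660 kg/m³.
Weight W = mg = 16800 × 9.81 = 1.6481×10^5 N; in level flight L = W.
Dynamic pressure q = 0.5 × 0.66 × 123² = 4993 Pa.
CL = W/(q·S) = 1.6481×10^5 / (4993 × 48.4) = 0.682.
CD = 0.0187 + 0.0504 × 0.682² = 0.04214.
D = q·S·CD = 4993 × 48.4 × 0.04214 = 10180 N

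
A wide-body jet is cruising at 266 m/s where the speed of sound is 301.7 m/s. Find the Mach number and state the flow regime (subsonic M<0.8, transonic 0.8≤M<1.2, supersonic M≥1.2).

M = v/a = 266 / 301.7 = 0.882
M = 0.882 → transonic.

M = 0.882 (transonic)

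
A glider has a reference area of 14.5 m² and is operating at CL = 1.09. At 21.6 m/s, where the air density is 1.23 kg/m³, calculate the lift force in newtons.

L = 4530 N

Dynamic pressure q = ½ρv² = ½ × 1.23 × 21.6² = 286.9 Pa.
L = q·S·CL = 286.9 × 14.5 × 1.09 = 4530 N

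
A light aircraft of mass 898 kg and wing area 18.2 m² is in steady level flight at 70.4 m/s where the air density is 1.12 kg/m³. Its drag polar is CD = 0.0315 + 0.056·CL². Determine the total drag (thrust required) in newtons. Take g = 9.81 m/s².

In steady level flight, lift balances weight: W = mg = 898 × 9.81 = 8809.4 N.
q = ½ρv² = ½ × 1.12 × 70.4² = 2775 Pa.
CL = 2W/(ρv²S) = 2×8809.4/(1.12×70.4²×18.2) = 0.1744.
CD = 0.0315 + 0.056 × 0.1744² = 0.0332.
D = q·S·CD = 2775 × 18.2 × 0.0332 = 1677 N

D = 1680 N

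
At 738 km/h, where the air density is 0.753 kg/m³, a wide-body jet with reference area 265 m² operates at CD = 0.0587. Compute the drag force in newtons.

D = 2.46×10^5 N

Convert speed: v = 738 km/h ÷ 3.6 = 205 m/s.
Dynamic pressure q = ½ρv² = ½ × 0.753 × 205² = 15820 Pa.
D = q·S·CD = 15820 × 265 × 0.0587 = 2.46×10^5 N ≈ 246 kN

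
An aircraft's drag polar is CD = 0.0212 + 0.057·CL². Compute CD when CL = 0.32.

CD = 0.027

CD = 0.0212 + 0.057 × 0.32² = 0.0212 + 0.005837 = 0.027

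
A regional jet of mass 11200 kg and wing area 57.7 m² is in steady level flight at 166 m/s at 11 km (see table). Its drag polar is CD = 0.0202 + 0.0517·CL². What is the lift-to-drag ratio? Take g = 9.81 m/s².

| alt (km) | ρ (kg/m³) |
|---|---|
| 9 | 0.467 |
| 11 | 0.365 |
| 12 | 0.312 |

At 11 km, from the table: ρ = 0.365 kg/m³.
In steady level flight, lift balances weight: W = mg = 11200 × 9.81 = 1.0987×10^5 N.
q = ½ρv² = ½ × 0.365 × 166² = 5029 Pa.
CL = W/(q·S) = 1.0987×10^5 / (5029 × 57.7) = 0.3786.
CD = 0.0202 + 0.0517 × 0.3786² = 0.02761.
L/D = CL/CD = 0.3786 / 0.02761 = 13.7

L/D = 13.7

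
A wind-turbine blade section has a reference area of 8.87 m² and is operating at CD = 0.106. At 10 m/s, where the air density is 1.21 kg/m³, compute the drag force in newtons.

D = 56.9 N

Dynamic pressure q = ½ρv² = ½ × 1.21 × 10² = 60.5 Pa.
D = q·S·CD = 60.5 × 8.87 × 0.106 = 56.9 N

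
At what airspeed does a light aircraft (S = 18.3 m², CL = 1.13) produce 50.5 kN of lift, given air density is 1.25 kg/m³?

v = 62.5 m/s

L = ½ρv²S·CL ⇒ v = √(2L/(ρ·S·CL))
v = √(2 × 50500 / (1.25 × 18.3 × 1.13)) = √3907 = 62.5 m/s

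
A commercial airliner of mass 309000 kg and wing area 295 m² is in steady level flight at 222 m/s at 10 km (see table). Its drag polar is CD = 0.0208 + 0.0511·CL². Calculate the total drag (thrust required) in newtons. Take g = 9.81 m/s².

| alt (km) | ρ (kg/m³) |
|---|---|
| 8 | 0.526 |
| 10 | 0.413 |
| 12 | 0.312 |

D = 2.19×10^5 N

At 10 km, from the table: ρ = 0.413 kg/m³.
Level flight ⇒ L = W = m·g = 309000 × 9.81 = 3.0313×10^6 N.
Dynamic pressure q = 0.5 × 0.413 × 222² = 10180 Pa.
CL = W/(q·S) = 3.0313×10^6 / (10180 × 295) = 1.01.
CD = 0.0208 + 0.0511 × 1.01² = 0.07289.
D = q·S·CD = 10180 × 295 × 0.07289 = 2.188×10^5 N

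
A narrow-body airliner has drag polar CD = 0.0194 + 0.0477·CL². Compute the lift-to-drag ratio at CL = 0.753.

L/D = 16.2

CD = 0.0194 + 0.0477 × 0.753² = 0.04645
L/D = CL/CD = 0.753 / 0.04645 = 16.2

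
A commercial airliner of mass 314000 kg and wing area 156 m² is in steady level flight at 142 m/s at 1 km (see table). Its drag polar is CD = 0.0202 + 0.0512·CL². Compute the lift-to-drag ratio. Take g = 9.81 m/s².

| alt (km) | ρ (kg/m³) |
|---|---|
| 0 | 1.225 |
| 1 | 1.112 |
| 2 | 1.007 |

L/D = 9.84

At 1 km, from the table: ρ = 1.112 kg/m³.
Weight W = mg = 314000 × 9.81 = 3.0803×10^6 N; in level flight L = W.
q = ½ρv² = ½ × 1.112 × 142² = 11210 Pa.
CL = 2W/(ρv²S) = 2×3.0803×10^6/(1.112×142²×156) = 1.761.
CD = 0.0202 + 0.0512 × 1.761² = 0.179.
L/D = CL/CD = 1.761 / 0.179 = 9.84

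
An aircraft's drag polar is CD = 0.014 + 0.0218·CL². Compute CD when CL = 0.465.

CD = 0.014 + 0.0218 × 0.465² = 0.014 + 0.004714 = 0.0187

CD = 0.0187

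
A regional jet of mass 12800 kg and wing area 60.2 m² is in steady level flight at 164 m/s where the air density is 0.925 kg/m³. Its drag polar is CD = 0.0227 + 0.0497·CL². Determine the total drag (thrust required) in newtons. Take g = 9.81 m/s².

D = 18000 N

Weight W = mg = 12800 × 9.81 = 1.2557×10^5 N; in level flight L = W.
q = ½ρv² = ½ × 0.925 × 164² = 12440 Pa.
CL = W/(q·S) = 1.2557×10^5 / (12440 × 60.2) = 0.1677.
CD = 0.0227 + 0.0497 × 0.1677² = 0.0241.
D = q·S·CD = 12440 × 60.2 × 0.0241 = 18050 N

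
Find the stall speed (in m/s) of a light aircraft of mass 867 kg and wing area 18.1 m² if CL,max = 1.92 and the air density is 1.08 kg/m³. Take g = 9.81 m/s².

V_stall = 21.3 m/s

Weight W = mg = 867 × 9.81 = 8505 N.
From L = ½ρV²S·CL,max = W: V_stall = √(2W/(ρSCL,max)) = √(2·8505/(1.08·18.1·1.92))
V_stall = √453.2 = 21.3 m/s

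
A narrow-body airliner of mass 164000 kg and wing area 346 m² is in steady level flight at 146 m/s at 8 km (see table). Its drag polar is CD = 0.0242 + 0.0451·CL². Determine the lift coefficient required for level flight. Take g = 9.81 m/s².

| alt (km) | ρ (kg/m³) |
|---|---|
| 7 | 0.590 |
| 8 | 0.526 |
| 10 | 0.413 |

At 8 km, from the table: ρ = 0.526 kg/m³.
In steady level flight, lift balances weight: W = mg = 164000 × 9.81 = 1.6088×10^6 N.
q = ½ρv² = ½ × 0.526 × 146² = 5606 Pa.
CL = 2W/(ρv²S) = 2×1.6088×10^6/(0.526×146²×346) = 0.8294.

CL = 0.829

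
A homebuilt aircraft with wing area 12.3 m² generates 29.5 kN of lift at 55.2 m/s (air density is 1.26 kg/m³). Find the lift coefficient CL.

CL = 1.25

From L = ½ρv²S·CL, rearranging gives CL = 2L/(ρv²S).
CL = 2 × 29500 / (1.26 × 55.2² × 12.3) = 1.25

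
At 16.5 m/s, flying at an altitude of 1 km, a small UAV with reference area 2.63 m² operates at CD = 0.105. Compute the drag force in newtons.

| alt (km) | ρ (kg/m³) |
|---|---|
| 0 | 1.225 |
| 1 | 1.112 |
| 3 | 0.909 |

At 1 km, from the table: ρ = 1.112 kg/m³.
D = ½ρv²S·CD = ½ × 1.112 × 16.5² × 2.63 × 0.105 = 41.8 N

D = 41.8 N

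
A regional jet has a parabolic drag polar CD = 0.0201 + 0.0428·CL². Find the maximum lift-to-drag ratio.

(L/D)max = 17

For CD = CD0 + K·CL², (L/D)max occurs at CL* = √(CD0/K) and equals 1/(2√(K·CD0)).
(L/D)max = 1/(2√(0.0428 × 0.0201)) = 1/(2 × 0.02933) = 17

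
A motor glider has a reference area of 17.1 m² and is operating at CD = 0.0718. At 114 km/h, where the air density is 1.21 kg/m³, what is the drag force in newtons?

D = 745 N

Convert speed: v = 114 km/h ÷ 3.6 = 31.67 m/s.
Dynamic pressure q = ½ρv² = ½ × 1.21 × 31.67² = 606.7 Pa.
D = q·S·CD = 606.7 × 17.1 × 0.0718 = 745 N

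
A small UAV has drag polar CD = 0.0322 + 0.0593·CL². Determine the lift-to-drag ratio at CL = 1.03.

CD = 0.0322 + 0.0593 × 1.03² = 0.09511
L/D = CL/CD = 1.03 / 0.09511 = 10.8

L/D = 10.8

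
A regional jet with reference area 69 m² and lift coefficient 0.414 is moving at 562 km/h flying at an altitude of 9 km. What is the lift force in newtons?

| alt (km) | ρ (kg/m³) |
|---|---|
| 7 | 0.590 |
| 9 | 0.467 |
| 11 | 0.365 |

L = 1.63×10^5 N

At 9 km, from the table: ρ = 0.467 kg/m³.
Convert speed: v = 562 km/h ÷ 3.6 = 156.1 m/s.
Dynamic pressure q = ½ρv² = ½ × 0.467 × 156.1² = 5691 Pa.
L = q·S·CL = 5691 × 69 × 0.414 = 1.63×10^5 N ≈ 163 kN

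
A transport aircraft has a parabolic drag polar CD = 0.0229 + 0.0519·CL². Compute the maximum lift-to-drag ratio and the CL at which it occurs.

For CD = CD0 + K·CL², (L/D)max occurs at CL* = √(CD0/K) and equals 1/(2√(K·CD0)).
(L/D)max = 1/(2√(0.0519 × 0.0229)) = 1/(2 × 0.03447) = 14.5
CL* = √(0.0229/0.0519) = 0.664

(L/D)max = 14.5, at CL = 0.664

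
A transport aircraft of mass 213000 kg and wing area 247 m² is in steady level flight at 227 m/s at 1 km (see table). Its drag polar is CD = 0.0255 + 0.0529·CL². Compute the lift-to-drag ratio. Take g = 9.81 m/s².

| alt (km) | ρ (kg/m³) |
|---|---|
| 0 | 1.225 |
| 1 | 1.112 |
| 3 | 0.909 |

L/D = 9.81

At 1 km, from the table: ρ = 1.112 kg/m³.
Weight W = mg = 213000 × 9.81 = 2.0895×10^6 N; in level flight L = W.
q = ½ρv² = ½ × 1.112 × 227² = 28650 Pa.
CL = 2W/(ρv²S) = 2×2.0895×10^6/(1.112×227²×247) = 0.2953.
CD = 0.0255 + 0.0529 × 0.2953² = 0.03011.
L/D = CL/CD = 0.2953 / 0.03011 = 9.81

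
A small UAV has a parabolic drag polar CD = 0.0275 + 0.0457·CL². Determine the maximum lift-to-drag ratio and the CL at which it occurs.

(L/D)max = 14.1, at CL = 0.776

For CD = CD0 + K·CL², (L/D)max occurs at CL* = √(CD0/K) and equals 1/(2√(K·CD0)).
(L/D)max = 1/(2√(0.0457 × 0.0275)) = 1/(2 × 0.03545) = 14.1
CL* = √(0.0275/0.0457) = 0.776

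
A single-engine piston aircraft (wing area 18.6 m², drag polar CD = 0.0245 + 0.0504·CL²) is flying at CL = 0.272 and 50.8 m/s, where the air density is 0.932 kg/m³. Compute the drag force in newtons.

D = 631 N

CD = 0.0245 + 0.0504 × 0.272² = 0.02823
D = ½ρv²S·CD = ½ × 0.932 × 50.8² × 18.6 × 0.02823 = 631 N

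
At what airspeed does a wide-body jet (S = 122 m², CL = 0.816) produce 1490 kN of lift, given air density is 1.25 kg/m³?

v = 155 m/s

L = ½ρv²S·CL ⇒ v = √(2L/(ρ·S·CL))
v = √(2 × 1.49×10^6 / (1.25 × 122 × 0.816)) = √23950 = 155 m/s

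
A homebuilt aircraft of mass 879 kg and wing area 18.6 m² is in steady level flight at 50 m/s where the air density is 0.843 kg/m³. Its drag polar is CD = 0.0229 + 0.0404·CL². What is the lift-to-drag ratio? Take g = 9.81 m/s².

Weight W = mg = 879 × 9.81 = 8623 N; in level flight L = W.
Dynamic pressure q = 0.5 × 0.843 × 50² = 1054 Pa.
Required CL = L/(qS) = 8623/(1054·18.6) = 0.44.
CD = 0.0229 + 0.0404 × 0.44² = 0.03072.
L/D = CL/CD = 0.44 / 0.03072 = 14.3

L/D = 14.3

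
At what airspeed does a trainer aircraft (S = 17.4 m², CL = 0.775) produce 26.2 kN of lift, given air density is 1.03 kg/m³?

v = 61.4 m/s

L = ½ρv²S·CL ⇒ v = √(2L/(ρ·S·CL))
v = √(2 × 26200 / (1.03 × 17.4 × 0.775)) = √3773 = 61.4 m/s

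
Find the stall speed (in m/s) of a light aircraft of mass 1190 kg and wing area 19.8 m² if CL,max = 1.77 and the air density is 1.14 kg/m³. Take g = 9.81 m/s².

Stall occurs when L = W at CL,max. W = mg = 1190 × 9.81 = 11670 N.
From L = ½ρV²S·CL,max = W: V_stall = √(2W/(ρSCL,max)) = √(2·11670/(1.14·19.8·1.77))
V_stall = √584.4 = 24.2 m/s

V_stall = 24.2 m/s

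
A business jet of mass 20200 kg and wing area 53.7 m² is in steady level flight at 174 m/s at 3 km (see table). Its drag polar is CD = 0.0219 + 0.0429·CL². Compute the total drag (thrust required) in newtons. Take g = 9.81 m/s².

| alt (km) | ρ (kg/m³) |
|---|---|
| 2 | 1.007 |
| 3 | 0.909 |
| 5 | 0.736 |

At 3 km, from the table: ρ = 0.909 kg/m³.
Level flight ⇒ L = W = m·g = 20200 × 9.81 = 1.9816×10^5 N.
q = ½ρv² = ½ × 0.909 × 174² = 13760 Pa.
Required CL = L/(qS) = 1.9816×10^5/(13760·53.7) = 0.2682.
CD = 0.0219 + 0.0429 × 0.2682² = 0.02499.
D = q·S·CD = 13760 × 53.7 × 0.02499 = 18460 N

D = 18500 N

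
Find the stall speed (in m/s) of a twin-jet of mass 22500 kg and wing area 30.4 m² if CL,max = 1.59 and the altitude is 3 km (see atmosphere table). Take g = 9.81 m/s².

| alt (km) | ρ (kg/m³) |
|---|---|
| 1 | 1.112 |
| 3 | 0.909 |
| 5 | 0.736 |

At 3 km, from the table: ρ = 0.909 kg/m³.
Stall occurs when L = W at CL,max. W = mg = 22500 × 9.81 = 2.207×10^5 N.
From L = ½ρV²S·CL,max = W: V_stall = √(2W/(ρSCL,max)) = √(2·2.207×10^5/(0.909·30.4·1.59))
V_stall = √10050 = 100 m/s

V_stall = 100 m/s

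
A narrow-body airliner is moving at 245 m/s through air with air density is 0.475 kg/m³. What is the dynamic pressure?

q = 14300 Pa

q = ½ρv² = ½ × 0.475 × 245² = 14300 Pa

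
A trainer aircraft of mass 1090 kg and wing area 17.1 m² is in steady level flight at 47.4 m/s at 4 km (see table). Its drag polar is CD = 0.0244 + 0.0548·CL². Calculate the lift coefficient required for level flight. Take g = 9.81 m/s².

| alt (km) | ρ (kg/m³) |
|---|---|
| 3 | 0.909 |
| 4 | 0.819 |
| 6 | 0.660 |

CL = 0.68

At 4 km, from the table: ρ = 0.819 kg/m³.
Weight W = mg = 1090 × 9.81 = 10693 N; in level flight L = W.
Dynamic pressure q = 0.5 × 0.819 × 47.4² = 920 Pa.
CL = W/(q·S) = 10693 / (920 × 17.1) = 0.6797.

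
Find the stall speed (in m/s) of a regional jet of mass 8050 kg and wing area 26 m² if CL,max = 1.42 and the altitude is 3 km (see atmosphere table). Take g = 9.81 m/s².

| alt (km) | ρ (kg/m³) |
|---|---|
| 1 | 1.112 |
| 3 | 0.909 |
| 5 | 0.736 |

At 3 km, from the table: ρ = 0.909 kg/m³.
Stall occurs when L = W at CL,max. W = mg = 8050 × 9.81 = 78970 N.
From L = ½ρV²S·CL,max = W: V_stall = √(2W/(ρSCL,max)) = √(2·78970/(0.909·26·1.42))
V_stall = √4706 = 68.6 m/s

V_stall = 68.6 m/s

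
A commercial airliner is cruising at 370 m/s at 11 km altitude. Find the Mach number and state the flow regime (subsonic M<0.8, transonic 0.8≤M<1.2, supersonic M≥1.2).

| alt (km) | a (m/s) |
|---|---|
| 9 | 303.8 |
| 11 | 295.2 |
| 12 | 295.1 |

At 11 km, from the table: a = 295.2 m/s.
M = v/a = 370 / 295.2 = 1.25
M = 1.25 → supersonic.

M = 1.25 (supersonic)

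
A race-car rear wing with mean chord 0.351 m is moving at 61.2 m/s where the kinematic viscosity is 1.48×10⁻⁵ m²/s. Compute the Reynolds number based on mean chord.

Re = 1.45×10^6

Re = v·c/ν = 61.2 × 0.351 / (1.48×10⁻⁵) = 1.45×10^6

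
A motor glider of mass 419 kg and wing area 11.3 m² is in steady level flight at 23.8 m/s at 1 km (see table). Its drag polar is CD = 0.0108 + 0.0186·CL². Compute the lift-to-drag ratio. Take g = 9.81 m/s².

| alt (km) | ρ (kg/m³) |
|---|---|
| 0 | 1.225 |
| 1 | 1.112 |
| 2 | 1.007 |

At 1 km, from the table: ρ = 1.112 kg/m³.
Weight W = mg = 419 × 9.81 = 4110.4 N; in level flight L = W.
q = ½ρv² = ½ × 1.112 × 23.8² = 314.9 Pa.
CL = W/(q·S) = 4110.4 / (314.9 × 11.3) = 1.155.
CD = 0.0108 + 0.0186 × 1.155² = 0.03561.
L/D = CL/CD = 1.155 / 0.03561 = 32.4

L/D = 32.4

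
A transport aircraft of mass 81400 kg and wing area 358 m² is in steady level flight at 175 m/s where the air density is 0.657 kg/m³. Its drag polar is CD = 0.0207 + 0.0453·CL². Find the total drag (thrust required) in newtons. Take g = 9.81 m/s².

D = 82600 N

In steady level flight, lift balances weight: W = mg = 81400 × 9.81 = 7.9853×10^5 N.
Dynamic pressure q = 0.5 × 0.657 × 175² = 10060 Pa.
CL = 2W/(ρv²S) = 2×7.9853×10^5/(0.657×175²×358) = 0.2217.
CD = 0.0207 + 0.0453 × 0.2217² = 0.02293.
D = q·S·CD = 10060 × 358 × 0.02293 = 82570 N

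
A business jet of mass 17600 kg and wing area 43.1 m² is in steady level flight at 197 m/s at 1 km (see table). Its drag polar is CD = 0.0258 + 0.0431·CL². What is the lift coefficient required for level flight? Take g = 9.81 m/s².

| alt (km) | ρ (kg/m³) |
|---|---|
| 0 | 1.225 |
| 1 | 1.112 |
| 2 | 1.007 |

At 1 km, from the table: ρ = 1.112 kg/m³.
Weight W = mg = 17600 × 9.81 = 1.7266×10^5 N; in level flight L = W.
q = ½ρv² = ½ × 1.112 × 197² = 21580 Pa.
CL = W/(q·S) = 1.7266×10^5 / (21580 × 43.1) = 0.1857.

CL = 0.186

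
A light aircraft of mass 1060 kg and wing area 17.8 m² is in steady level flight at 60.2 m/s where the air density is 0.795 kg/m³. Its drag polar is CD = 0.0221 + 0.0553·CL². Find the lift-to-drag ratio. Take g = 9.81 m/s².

L/D = 13

Weight W = mg = 1060 × 9.81 = 10399 N; in level flight L = W.
Dynamic pressure q = 0.5 × 0.795 × 60.2² = 1441 Pa.
Required CL = L/(qS) = 10399/(1441·17.8) = 0.4055.
CD = 0.0221 + 0.0553 × 0.4055² = 0.03119.
L/D = CL/CD = 0.4055 / 0.03119 = 13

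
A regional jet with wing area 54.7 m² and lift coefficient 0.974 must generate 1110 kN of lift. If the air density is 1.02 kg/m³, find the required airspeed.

v = 202 m/s

L = ½ρv²S·CL ⇒ v = √(2L/(ρ·S·CL))
v = √(2 × 1.11×10^6 / (1.02 × 54.7 × 0.974)) = √40850 = 202 m/s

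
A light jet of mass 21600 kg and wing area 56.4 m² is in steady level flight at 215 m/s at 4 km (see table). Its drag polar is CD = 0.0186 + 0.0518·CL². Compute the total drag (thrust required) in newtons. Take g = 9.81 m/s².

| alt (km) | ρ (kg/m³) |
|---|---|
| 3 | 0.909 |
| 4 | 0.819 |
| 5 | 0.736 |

At 4 km, from the table: ρ = 0.819 kg/m³.
Weight W = mg = 21600 × 9.81 = 2.119×10^5 N; in level flight L = W.
Dynamic pressure q = 0.5 × 0.819 × 215² = 18930 Pa.
CL = 2W/(ρv²S) = 2×2.119×10^5/(0.819×215²×56.4) = 0.1985.
CD = 0.0186 + 0.0518 × 0.1985² = 0.02064.
D = q·S·CD = 18930 × 56.4 × 0.02064 = 22040 N

D = 22000 N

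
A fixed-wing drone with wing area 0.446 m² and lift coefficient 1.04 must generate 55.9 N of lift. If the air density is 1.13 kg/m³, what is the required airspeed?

L = ½ρv²S·CL ⇒ v = √(2L/(ρ·S·CL))
v = √(2 × 55.9 / (1.13 × 0.446 × 1.04)) = √213.3 = 14.6 m/s

v = 14.6 m/s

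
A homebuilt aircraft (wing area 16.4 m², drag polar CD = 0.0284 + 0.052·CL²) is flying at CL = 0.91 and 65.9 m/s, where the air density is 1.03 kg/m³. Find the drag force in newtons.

D = 2620 N

CD = 0.0284 + 0.052 × 0.91² = 0.07146
D = ½ρv²S·CD = ½ × 1.03 × 65.9² × 16.4 × 0.07146 = 2620 N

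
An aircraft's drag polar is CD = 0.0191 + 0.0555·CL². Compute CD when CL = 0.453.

CD = 0.0305

CD = 0.0191 + 0.0555 × 0.453² = 0.0191 + 0.01139 = 0.0305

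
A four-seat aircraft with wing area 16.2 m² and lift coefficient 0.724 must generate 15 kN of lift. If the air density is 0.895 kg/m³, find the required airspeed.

L = ½ρv²S·CL ⇒ v = √(2L/(ρ·S·CL))
v = √(2 × 15000 / (0.895 × 16.2 × 0.724)) = √2858 = 53.5 m/s

v = 53.5 m/s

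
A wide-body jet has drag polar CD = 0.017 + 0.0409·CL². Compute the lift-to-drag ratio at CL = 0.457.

CD = 0.017 + 0.0409 × 0.457² = 0.02554
L/D = CL/CD = 0.457 / 0.02554 = 17.9

L/D = 17.9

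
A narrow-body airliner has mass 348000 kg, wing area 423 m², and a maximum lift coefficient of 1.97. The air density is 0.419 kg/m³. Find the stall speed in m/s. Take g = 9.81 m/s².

Stall occurs when L = W at CL,max. W = mg = 348000 × 9.81 = 3.414×10^6 N.
V_stall = √(2W/(ρ·S·CL,max)) = √(2 × 3.414×10^6 / (0.419 × 423 × 1.97))
V_stall = √19550 = 140 m/s

V_stall = 140 m/s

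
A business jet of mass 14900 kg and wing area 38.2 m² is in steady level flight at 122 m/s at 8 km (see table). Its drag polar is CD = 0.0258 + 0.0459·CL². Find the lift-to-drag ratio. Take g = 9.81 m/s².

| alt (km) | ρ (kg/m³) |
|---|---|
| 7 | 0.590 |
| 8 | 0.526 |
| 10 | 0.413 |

At 8 km, from the table: ρ = 0.526 kg/m³.
Weight W = mg = 14900 × 9.81 = 1.4617×10^5 N; in level flight L = W.
q = ½ρv² = ½ × 0.526 × 122² = 3914 Pa.
Required CL = L/(qS) = 1.4617×10^5/(3914·38.2) = 0.9775.
CD = 0.0258 + 0.0459 × 0.9775² = 0.06966.
L/D = CL/CD = 0.9775 / 0.06966 = 14

L/D = 14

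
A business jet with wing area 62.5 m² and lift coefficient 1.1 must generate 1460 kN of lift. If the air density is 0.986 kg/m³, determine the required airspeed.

L = ½ρv²S·CL ⇒ v = √(2L/(ρ·S·CL))
v = √(2 × 1.46×10^6 / (0.986 × 62.5 × 1.1)) = √43080 = 208 m/s

v = 208 m/s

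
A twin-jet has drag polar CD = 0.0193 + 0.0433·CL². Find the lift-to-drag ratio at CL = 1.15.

CD = 0.0193 + 0.0433 × 1.15² = 0.07656
L/D = CL/CD = 1.15 / 0.07656 = 15

L/D = 15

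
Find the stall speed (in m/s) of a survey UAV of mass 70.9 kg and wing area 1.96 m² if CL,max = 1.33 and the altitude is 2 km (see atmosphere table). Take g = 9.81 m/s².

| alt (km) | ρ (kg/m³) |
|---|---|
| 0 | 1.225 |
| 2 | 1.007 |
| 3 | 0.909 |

At 2 km, from the table: ρ = 1.007 kg/m³.
Stall occurs when L = W at CL,max. W = mg = 70.9 × 9.81 = 695.5 N.
V_stall = √(2W/(ρ·S·CL,max)) = √(2 × 695.5 / (1.007 × 1.96 × 1.33))
V_stall = √529.9 = 23 m/s

V_stall = 23 m/s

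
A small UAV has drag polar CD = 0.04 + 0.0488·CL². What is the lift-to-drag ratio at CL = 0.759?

L/D = 11.1

CD = 0.04 + 0.0488 × 0.759² = 0.06811
L/D = CL/CD = 0.759 / 0.06811 = 11.1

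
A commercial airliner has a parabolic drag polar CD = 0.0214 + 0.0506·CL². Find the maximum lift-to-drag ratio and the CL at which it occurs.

For CD = CD0 + K·CL², (L/D)max occurs at CL* = √(CD0/K) and equals 1/(2√(K·CD0)).
(L/D)max = 1/(2√(0.0506 × 0.0214)) = 1/(2 × 0.03291) = 15.2
CL* = √(0.0214/0.0506) = 0.65

(L/D)max = 15.2, at CL = 0.65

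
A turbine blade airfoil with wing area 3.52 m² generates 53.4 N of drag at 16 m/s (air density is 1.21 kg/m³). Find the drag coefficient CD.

From D = ½ρv²S·CD, rearranging gives CD = 2D/(ρv²S).
CD = 2 × 53.4 / (1.21 × 16² × 3.52) = 0.0979

CD = 0.0979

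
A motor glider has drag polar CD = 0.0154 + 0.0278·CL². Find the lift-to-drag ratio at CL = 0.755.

CD = 0.0154 + 0.0278 × 0.755² = 0.03125
L/D = CL/CD = 0.755 / 0.03125 = 24.2

L/D = 24.2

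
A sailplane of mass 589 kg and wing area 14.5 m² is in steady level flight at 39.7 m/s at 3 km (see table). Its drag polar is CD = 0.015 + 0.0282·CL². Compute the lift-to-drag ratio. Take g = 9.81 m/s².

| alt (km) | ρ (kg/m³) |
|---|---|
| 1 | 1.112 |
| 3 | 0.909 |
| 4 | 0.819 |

L/D = 23.4

At 3 km, from the table: ρ = 0.909 kg/m³.
Weight W = mg = 589 × 9.81 = 5778.1 N; in level flight L = W.
Dynamic pressure q = 0.5 × 0.909 × 39.7² = 716.3 Pa.
CL = W/(q·S) = 5778.1 / (716.3 × 14.5) = 0.5563.
CD = 0.015 + 0.0282 × 0.5563² = 0.02373.
L/D = CL/CD = 0.5563 / 0.02373 = 23.4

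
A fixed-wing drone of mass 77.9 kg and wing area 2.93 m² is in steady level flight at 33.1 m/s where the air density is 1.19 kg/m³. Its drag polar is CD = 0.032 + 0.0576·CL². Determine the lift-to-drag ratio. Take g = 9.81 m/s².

L/D = 9.71

Weight W = mg = 77.9 × 9.81 = 764.2 N; in level flight L = W.
q = ½ρv² = ½ × 1.19 × 33.1² = 651.9 Pa.
Required CL = L/(qS) = 764.2/(651.9·2.93) = 0.4001.
CD = 0.032 + 0.0576 × 0.4001² = 0.04122.
L/D = CL/CD = 0.4001 / 0.04122 = 9.71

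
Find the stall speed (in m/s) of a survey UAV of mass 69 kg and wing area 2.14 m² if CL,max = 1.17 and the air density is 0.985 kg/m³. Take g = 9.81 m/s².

Weight W = mg = 69 × 9.81 = 676.9 N.
From L = ½ρV²S·CL,max = W: V_stall = √(2W/(ρSCL,max)) = √(2·676.9/(0.985·2.14·1.17))
V_stall = √548.9 = 23.4 m/s

V_stall = 23.4 m/s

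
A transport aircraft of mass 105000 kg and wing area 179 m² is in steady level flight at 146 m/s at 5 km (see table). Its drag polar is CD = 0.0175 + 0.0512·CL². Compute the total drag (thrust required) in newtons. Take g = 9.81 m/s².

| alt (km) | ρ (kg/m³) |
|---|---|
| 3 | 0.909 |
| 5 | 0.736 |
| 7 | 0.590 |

At 5 km, from the table: ρ = 0.736 kg/m³.
In steady level flight, lift balances weight: W = mg = 105000 × 9.81 = 1.03×10^6 N.
q = ½ρv² = ½ × 0.736 × 146² = 7844 Pa.
CL = 2W/(ρv²S) = 2×1.03×10^6/(0.736×146²×179) = 0.7336.
CD = 0.0175 + 0.0512 × 0.7336² = 0.04505.
D = q·S·CD = 7844 × 179 × 0.04505 = 63260 N

D = 63300 N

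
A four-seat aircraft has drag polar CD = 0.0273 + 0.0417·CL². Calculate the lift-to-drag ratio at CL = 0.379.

L/D = 11.4

CD = 0.0273 + 0.0417 × 0.379² = 0.03329
L/D = CL/CD = 0.379 / 0.03329 = 11.4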